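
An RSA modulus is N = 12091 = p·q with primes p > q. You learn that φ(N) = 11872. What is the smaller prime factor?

107

φ(n) = (p−1)(q−1) = n − (p+q) + 1, so p + q = 12091 − 11872 + 1 = 220.
p and q are the roots of t² − 220t + 12091 = 0.
Discriminant: 220² − 4·12091 = 48400 − 48364 = 36; √36 = 6.
q = (220 − 6)/2 = 107, p = (220 + 6)/2 = 113.
Check: 107 · 113 = 12091.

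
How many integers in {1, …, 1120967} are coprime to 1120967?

Factor: 1120967 = 43 · 131 · 199.
φ(1120967) = (43−1) · (131−1) · (199−1) = 42 · 130 · 198 = 1081080.

1081080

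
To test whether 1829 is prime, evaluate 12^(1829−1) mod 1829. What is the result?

1192

12^1 ≡ 12 (mod 1829)
12^2 ≡ 12^2 = 144 ≡ 144 (mod 1829)
12^4 ≡ 144^2 = 20736 ≡ 617 (mod 1829)
12^8 ≡ 617^2 = 380689 ≡ 257 (mod 1829)
12^16 ≡ 257^2 = 66049 ≡ 205 (mod 1829)
12^32 ≡ 205^2 = 42025 ≡ 1787 (mod 1829)
12^64 ≡ 1787^2 = 3193369 ≡ 1764 (mod 1829)
12^128 ≡ 1764^2 = 3111696 ≡ 567 (mod 1829)
12^256 ≡ 567^2 = 321489 ≡ 1414 (mod 1829)
12^512 ≡ 1414^2 = 1999396 ≡ 299 (mod 1829)
12^1024 ≡ 299^2 = 89401 ≡ 1609 (mod 1829)
1828 = 1024 + 512 + 256 + 32 + 4 in binary powers of 2.
So 12^1828 ≡ 1609 · 299 · 1414 · 1787 · 617 ≡ 1192 (mod 1829).
Since 1192 ≠ 1, base 12 is a Fermat witness: 1829 is composite.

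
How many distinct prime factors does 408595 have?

5

408595 = 5 · 81719
81719 = 11 · 7429
7429 = 17 · 437
437 = 19 · 23
408595 = 5 · 11 · 17 · 19 · 23, which has 5 distinct prime factors.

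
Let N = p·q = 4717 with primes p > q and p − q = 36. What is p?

89

Since p = q + 36, we have 4717 = q(q + 36), so q² + 36q − 4717 = 0.
Discriminant: 36² + 4·4717 = 1296 + 18868 = 20164; √20164 = 142.
q = (−36 + 142)/2 = 53, and p = q + 36 = 89.
Check: 53 · 89 = 4717.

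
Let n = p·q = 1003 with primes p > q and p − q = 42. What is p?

Since p = q + 42, we have 1003 = q(q + 42), so q² + 42q − 1003 = 0.
Discriminant: 42² + 4·1003 = 1764 + 4012 = 5776; √5776 = 76.
q = (−42 + 76)/2 = 17, and p = q + 42 = 59.
Check: 17 · 59 = 1003.

59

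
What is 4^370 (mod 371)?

333

4^1 ≡ 4 (mod 371)
4^2 ≡ 4^2 = 16 ≡ 16 (mod 371)
4^4 ≡ 16^2 = 256 ≡ 256 (mod 371)
4^8 ≡ 256^2 = 65536 ≡ 240 (mod 371)
4^16 ≡ 240^2 = 57600 ≡ 95 (mod 371)
4^32 ≡ 95^2 = 9025 ≡ 121 (mod 371)
4^64 ≡ 121^2 = 14641 ≡ 172 (mod 371)
4^128 ≡ 172^2 = 29584 ≡ 275 (mod 371)
4^256 ≡ 275^2 = 75625 ≡ 312 (mod 371)
370 = 256 + 64 + 32 + 16 + 2 in binary powers of 2.
So 4^370 ≡ 312 · 172 · 121 · 95 · 16 ≡ 333 (mod 371).
Since 333 ≠ 1, base 4 is a Fermat witness: 371 is composite.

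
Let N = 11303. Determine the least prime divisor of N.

89

11303 is odd.
Digit sum 8, not divisible by 3.
Ends in 3: not divisible by 5.
7: 11303 = 7·1614 + 5
11: 11303 = 11·1027 + 6
13: 11303 = 13·869 + 6
17: 11303 = 17·664 + 15
19: 11303 = 19·594 + 17
23: 11303 = 23·491 + 10
29: 11303 = 29·389 + 22
31: 11303 = 31·364 + 19
37: 11303 = 37·305 + 18
41: 11303 = 41·275 + 28
43: 11303 = 43·262 + 37
47: 11303 = 47·240 + 23
53: 11303 = 53·213 + 14
59: 11303 = 59·191 + 34
61: 11303 = 61·185 + 18
67: 11303 = 67·168 + 47
71: 11303 = 71·159 + 14
73: 11303 = 73·154 + 61
79: 11303 = 79·143 + 6
83: 11303 = 83·136 + 15
89: 11303 = 89·127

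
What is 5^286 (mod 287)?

86

5^1 ≡ 5 (mod 287)
5^2 ≡ 5^2 = 25 ≡ 25 (mod 287)
5^4 ≡ 25^2 = 625 ≡ 51 (mod 287)
5^8 ≡ 51^2 = 2601 ≡ 18 (mod 287)
5^16 ≡ 18^2 = 324 ≡ 37 (mod 287)
5^32 ≡ 37^2 = 1369 ≡ 221 (mod 287)
5^64 ≡ 221^2 = 48841 ≡ 51 (mod 287)
5^128 ≡ 51^2 = 2601 ≡ 18 (mod 287)
5^256 ≡ 18^2 = 324 ≡ 37 (mod 287)
286 = 256 + 16 + 8 + 4 + 2 in binary powers of 2.
So 5^286 ≡ 37 · 37 · 18 · 51 · 25 ≡ 86 (mod 287).
Since 86 ≠ 1, base 5 is a Fermat witness: 287 is composite.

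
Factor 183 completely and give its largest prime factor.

61

183 = 3 · 61
61 is prime.
So 183 = 3 · 61; the largest prime factor is 61.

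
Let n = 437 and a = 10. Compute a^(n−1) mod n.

10^1 ≡ 10 (mod 437)
10^2 ≡ 10^2 = 100 ≡ 100 (mod 437)
10^4 ≡ 100^2 = 10000 ≡ 386 (mod 437)
10^8 ≡ 386^2 = 148996 ≡ 416 (mod 437)
10^16 ≡ 416^2 = 173056 ≡ 4 (mod 437)
10^32 ≡ 4^2 = 16 ≡ 16 (mod 437)
10^64 ≡ 16^2 = 256 ≡ 256 (mod 437)
10^128 ≡ 256^2 = 65536 ≡ 423 (mod 437)
10^256 ≡ 423^2 = 178929 ≡ 196 (mod 437)
436 = 256 + 128 + 32 + 16 + 4 in binary powers of 2.
So 10^436 ≡ 196 · 423 · 16 · 4 · 386 ≡ 101 (mod 437).
Since 101 ≠ 1, base 10 is a Fermat witness: 437 is composite.

101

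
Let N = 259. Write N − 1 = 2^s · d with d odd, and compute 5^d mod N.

97

259 − 1 = 258 = 2^1 · 129, so d = 129.
5^1 ≡ 5 (mod 259)
5^2 ≡ 5^2 = 25 ≡ 25 (mod 259)
5^4 ≡ 25^2 = 625 ≡ 107 (mod 259)
5^8 ≡ 107^2 = 11449 ≡ 53 (mod 259)
5^16 ≡ 53^2 = 2809 ≡ 219 (mod 259)
5^32 ≡ 219^2 = 47961 ≡ 46 (mod 259)
5^64 ≡ 46^2 = 2116 ≡ 44 (mod 259)
5^128 ≡ 44^2 = 1936 ≡ 123 (mod 259)
129 = 128 + 1 in binary powers of 2.
So 5^129 ≡ 123 · 5 ≡ 97 (mod 259).
Squaring chain: 97; never reaches −1, so base 5 is a Miller–Rabin witness that 259 is composite.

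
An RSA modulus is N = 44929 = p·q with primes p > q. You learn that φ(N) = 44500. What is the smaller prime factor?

179

φ(n) = (p−1)(q−1) = n − (p+q) + 1, so p + q = 44929 − 44500 + 1 = 430.
p and q are the roots of t² − 430t + 44929 = 0.
Discriminant: 430² − 4·44929 = 184900 − 179716 = 5184; √5184 = 72.
q = (430 − 72)/2 = 179, p = (430 + 72)/2 = 251.
Check: 179 · 251 = 44929.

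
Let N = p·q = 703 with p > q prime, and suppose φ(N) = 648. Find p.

φ(n) = (p−1)(q−1) = n − (p+q) + 1, so p + q = 703 − 648 + 1 = 56.
p and q are the roots of t² − 56t + 703 = 0.
Discriminant: 56² − 4·703 = 3136 − 2812 = 324; √324 = 18.
q = (56 − 18)/2 = 19, p = (56 + 18)/2 = 37.
Check: 19 · 37 = 703.

37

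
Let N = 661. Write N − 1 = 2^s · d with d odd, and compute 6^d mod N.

106

661 − 1 = 660 = 2^2 · 165, so d = 165.
6^1 ≡ 6 (mod 661)
6^2 ≡ 6^2 = 36 ≡ 36 (mod 661)
6^4 ≡ 36^2 = 1296 ≡ 635 (mod 661)
6^8 ≡ 635^2 = 403225 ≡ 15 (mod 661)
6^16 ≡ 15^2 = 225 ≡ 225 (mod 661)
6^32 ≡ 225^2 = 50625 ≡ 389 (mod 661)
6^64 ≡ 389^2 = 151321 ≡ 613 (mod 661)
6^128 ≡ 613^2 = 375769 ≡ 321 (mod 661)
165 = 128 + 32 + 4 + 1 in binary powers of 2.
So 6^165 ≡ 321 · 389 · 635 · 6 ≡ 106 (mod 661).
Squaring chain: 106 → 660; reaches −1, so base 6 does not prove 661 composite.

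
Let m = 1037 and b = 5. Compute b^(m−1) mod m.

5^1 ≡ 5 (mod 1037)
5^2 ≡ 5^2 = 25 ≡ 25 (mod 1037)
5^4 ≡ 25^2 = 625 ≡ 625 (mod 1037)
5^8 ≡ 625^2 = 390625 ≡ 713 (mod 1037)
5^16 ≡ 713^2 = 508369 ≡ 239 (mod 1037)
5^32 ≡ 239^2 = 57121 ≡ 86 (mod 1037)
5^64 ≡ 86^2 = 7396 ≡ 137 (mod 1037)
5^128 ≡ 137^2 = 18769 ≡ 103 (mod 1037)
5^256 ≡ 103^2 = 10609 ≡ 239 (mod 1037)
5^512 ≡ 239^2 = 57121 ≡ 86 (mod 1037)
5^1024 ≡ 86^2 = 7396 ≡ 137 (mod 1037)
1036 = 1024 + 8 + 4 in binary powers of 2.
So 5^1036 ≡ 137 · 713 · 625 ≡ 361 (mod 1037).
Since 361 ≠ 1, base 5 is a Fermat witness: 1037 is composite.

361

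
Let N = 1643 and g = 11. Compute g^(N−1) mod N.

11^1 ≡ 11 (mod 1643)
11^2 ≡ 11^2 = 121 ≡ 121 (mod 1643)
11^4 ≡ 121^2 = 14641 ≡ 1497 (mod 1643)
11^8 ≡ 1497^2 = 2241009 ≡ 1600 (mod 1643)
11^16 ≡ 1600^2 = 2560000 ≡ 206 (mod 1643)
11^32 ≡ 206^2 = 42436 ≡ 1361 (mod 1643)
11^64 ≡ 1361^2 = 1852321 ≡ 660 (mod 1643)
11^128 ≡ 660^2 = 435600 ≡ 205 (mod 1643)
11^256 ≡ 205^2 = 42025 ≡ 950 (mod 1643)
11^512 ≡ 950^2 = 902500 ≡ 493 (mod 1643)
11^1024 ≡ 493^2 = 243049 ≡ 1528 (mod 1643)
1642 = 1024 + 512 + 64 + 32 + 8 + 2 in binary powers of 2.
So 11^1642 ≡ 1528 · 493 · 660 · 1361 · 1600 · 121 ≡ 1444 (mod 1643).
Since 1444 ≠ 1, base 11 is a Fermat witness: 1643 is composite.

1444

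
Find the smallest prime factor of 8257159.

8257159 is odd.
Digit sum 37, not divisible by 3.
Ends in 9: not divisible by 5.
7: 8257159 = 7·1179594 + 1
11: 8257159 = 11·750650 + 9
13: 8257159 = 13·635166 + 1
17: 8257159 = 17·485715 + 4
19: 8257159 = 19·434587 + 6
23: 8257159 = 23·359006 + 21
29: 8257159 = 29·284729 + 18
31: 8257159 = 31·266359 + 30
37: 8257159 = 37·223166 + 17
41: 8257159 = 41·201394 + 5
43: 8257159 = 43·192026 + 41
47: 8257159 = 47·175684 + 11
53: 8257159 = 53·155795 + 24
59: 8257159 = 59·139951 + 50
61: 8257159 = 61·135363 + 16
67: 8257159 = 67·123241 + 12
71: 8257159 = 71·116298 + 1
73: 8257159 = 73·113111 + 56
79: 8257159 = 79·104521

79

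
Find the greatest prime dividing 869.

869 = 11 · 79
79 is prime.
So 869 = 11 · 79; the largest prime factor is 79.

79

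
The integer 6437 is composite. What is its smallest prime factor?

6437 is odd.
Digit sum 20, not divisible by 3.
Ends in 7: not divisible by 5.
7: 6437 = 7·919 + 4
11: 6437 = 11·585 + 2
13: 6437 = 13·495 + 2
17: 6437 = 17·378 + 11
19: 6437 = 19·338 + 15
23: 6437 = 23·279 + 20
29: 6437 = 29·221 + 28
31: 6437 = 31·207 + 20
37: 6437 = 37·173 + 36
41: 6437 = 41·157

41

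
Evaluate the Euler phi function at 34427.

34056

Factor: 34427 = 173 · 199.
φ(34427) = (173−1) · (199−1) = 172 · 198 = 34056.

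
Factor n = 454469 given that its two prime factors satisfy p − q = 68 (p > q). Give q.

641

Since p = q + 68, we have 454469 = q(q + 68), so q² + 68q − 454469 = 0.
Discriminant: 68² + 4·454469 = 4624 + 1817876 = 1822500; √1822500 = 1350.
q = (−68 + 1350)/2 = 641, and p = q + 68 = 709.
Check: 641 · 709 = 454469.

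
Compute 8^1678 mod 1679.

519

8^1 ≡ 8 (mod 1679)
8^2 ≡ 8^2 = 64 ≡ 64 (mod 1679)
8^4 ≡ 64^2 = 4096 ≡ 738 (mod 1679)
8^8 ≡ 738^2 = 544644 ≡ 648 (mod 1679)
8^16 ≡ 648^2 = 419904 ≡ 154 (mod 1679)
8^32 ≡ 154^2 = 23716 ≡ 210 (mod 1679)
8^64 ≡ 210^2 = 44100 ≡ 446 (mod 1679)
8^128 ≡ 446^2 = 198916 ≡ 794 (mod 1679)
8^256 ≡ 794^2 = 630436 ≡ 811 (mod 1679)
8^512 ≡ 811^2 = 657721 ≡ 1232 (mod 1679)
8^1024 ≡ 1232^2 = 1517824 ≡ 8 (mod 1679)
1678 = 1024 + 512 + 128 + 8 + 4 + 2 in binary powers of 2.
So 8^1678 ≡ 8 · 1232 · 794 · 648 · 738 · 64 ≡ 519 (mod 1679).
Since 519 ≠ 1, base 8 is a Fermat witness: 1679 is composite.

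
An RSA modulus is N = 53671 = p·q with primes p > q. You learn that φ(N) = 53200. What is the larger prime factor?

φ(n) = (p−1)(q−1) = n − (p+q) + 1, so p + q = 53671 − 53200 + 1 = 472.
p and q are the roots of t² − 472t + 53671 = 0.
Discriminant: 472² − 4·53671 = 222784 − 214684 = 8100; √8100 = 90.
q = (472 − 90)/2 = 191, p = (472 + 90)/2 = 281.
Check: 191 · 281 = 53671.

281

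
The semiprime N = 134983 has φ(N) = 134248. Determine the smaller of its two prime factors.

φ(n) = (p−1)(q−1) = n − (p+q) + 1, so p + q = 134983 − 134248 + 1 = 736.
p and q are the roots of t² − 736t + 134983 = 0.
Discriminant: 736² − 4·134983 = 541696 − 539932 = 1764; √1764 = 42.
q = (736 − 42)/2 = 347, p = (736 + 42)/2 = 389.
Check: 347 · 389 = 134983.

347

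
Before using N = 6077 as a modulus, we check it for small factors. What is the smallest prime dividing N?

6077 is odd.
Digit sum 20, not divisible by 3.
Ends in 7: not divisible by 5.
7: 6077 = 7·868 + 1
11: 6077 = 11·552 + 5
13: 6077 = 13·467 + 6
17: 6077 = 17·357 + 8
19: 6077 = 19·319 + 16
23: 6077 = 23·264 + 5
29: 6077 = 29·209 + 16
31: 6077 = 31·196 + 1
37: 6077 = 37·164 + 9
41: 6077 = 41·148 + 9
43: 6077 = 43·141 + 14
47: 6077 = 47·129 + 14
53: 6077 = 53·114 + 35
59: 6077 = 59·103

59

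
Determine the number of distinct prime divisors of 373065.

6

373065 = 3 · 124355
124355 = 5 · 24871
24871 = 7 · 3553
3553 = 11 · 323
323 = 17 · 19
373065 = 3 · 5 · 7 · 11 · 17 · 19, which has 6 distinct prime factors.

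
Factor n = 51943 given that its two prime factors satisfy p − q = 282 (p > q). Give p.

409

Since p = q + 282, we have 51943 = q(q + 282), so q² + 282q − 51943 = 0.
Discriminant: 282² + 4·51943 = 79524 + 207772 = 287296; √287296 = 536.
q = (−282 + 536)/2 = 127, and p = q + 282 = 409.
Check: 127 · 409 = 51943.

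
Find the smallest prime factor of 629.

17

629 is odd.
Digit sum 17, not divisible by 3.
Ends in 9: not divisible by 5.
7: 629 = 7·89 + 6
11: 629 = 11·57 + 2
13: 629 = 13·48 + 5
17: 629 = 17·37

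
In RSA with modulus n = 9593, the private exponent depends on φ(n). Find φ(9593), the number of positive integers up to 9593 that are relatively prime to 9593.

9360

Factor: 9593 = 53 · 181.
φ(9593) = (53−1) · (181−1) = 52 · 180 = 9360.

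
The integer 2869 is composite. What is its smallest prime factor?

2869 is odd.
Digit sum 25, not divisible by 3.
Ends in 9: not divisible by 5.
7: 2869 = 7·409 + 6
11: 2869 = 11·260 + 9
13: 2869 = 13·220 + 9
17: 2869 = 17·168 + 13
19: 2869 = 19·151

19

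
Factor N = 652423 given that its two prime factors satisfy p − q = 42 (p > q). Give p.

Since p = q + 42, we have 652423 = q(q + 42), so q² + 42q − 652423 = 0.
Discriminant: 42² + 4·652423 = 1764 + 2609692 = 2611456; √2611456 = 1616.
q = (−42 + 1616)/2 = 787, and p = q + 42 = 829.
Check: 787 · 829 = 652423.

829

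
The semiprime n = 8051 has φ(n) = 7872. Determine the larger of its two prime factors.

97

φ(n) = (p−1)(q−1) = n − (p+q) + 1, so p + q = 8051 − 7872 + 1 = 180.
p and q are the roots of t² − 180t + 8051 = 0.
Discriminant: 180² − 4·8051 = 32400 − 32204 = 196; √196 = 14.
q = (180 − 14)/2 = 83, p = (180 + 14)/2 = 97.
Check: 83 · 97 = 8051.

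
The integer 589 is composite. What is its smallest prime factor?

589 is odd.
Digit sum 22, not divisible by 3.
Ends in 9: not divisible by 5.
7: 589 = 7·84 + 1
11: 589 = 11·53 + 6
13: 589 = 13·45 + 4
17: 589 = 17·34 + 11
19: 589 = 19·31

19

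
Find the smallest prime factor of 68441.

89

68441 is odd.
Digit sum 23, not divisible by 3.
Ends in 1: not divisible by 5.
7: 68441 = 7·9777 + 2
11: 68441 = 11·6221 + 10
13: 68441 = 13·5264 + 9
17: 68441 = 17·4025 + 16
19: 68441 = 19·3602 + 3
23: 68441 = 23·2975 + 16
29: 68441 = 29·2360 + 1
31: 68441 = 31·2207 + 24
37: 68441 = 37·1849 + 28
41: 68441 = 41·1669 + 12
43: 68441 = 43·1591 + 28
47: 68441 = 47·1456 + 9
53: 68441 = 53·1291 + 18
59: 68441 = 59·1160 + 1
61: 68441 = 61·1121 + 60
67: 68441 = 67·1021 + 34
71: 68441 = 71·963 + 68
73: 68441 = 73·937 + 40
79: 68441 = 79·866 + 27
83: 68441 = 83·824 + 49
89: 68441 = 89·769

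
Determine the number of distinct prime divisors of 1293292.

6

1293292 = 2^2 · 323323
323323 = 7 · 46189
46189 = 11 · 4199
4199 = 13 · 323
323 = 17 · 19
1293292 = 2^2 · 7 · 11 · 13 · 17 · 19, which has 6 distinct prime factors.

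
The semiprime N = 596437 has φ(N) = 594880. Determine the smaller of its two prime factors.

677

φ(n) = (p−1)(q−1) = n − (p+q) + 1, so p + q = 596437 − 594880 + 1 = 1558.
p and q are the roots of t² − 1558t + 596437 = 0.
Discriminant: 1558² − 4·596437 = 2427364 − 2385748 = 41616; √41616 = 204.
q = (1558 − 204)/2 = 677, p = (1558 + 204)/2 = 881.
Check: 677 · 881 = 596437.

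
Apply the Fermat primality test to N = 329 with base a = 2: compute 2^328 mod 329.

205

2^1 ≡ 2 (mod 329)
2^2 ≡ 2^2 = 4 ≡ 4 (mod 329)
2^4 ≡ 4^2 = 16 ≡ 16 (mod 329)
2^8 ≡ 16^2 = 256 ≡ 256 (mod 329)
2^16 ≡ 256^2 = 65536 ≡ 65 (mod 329)
2^32 ≡ 65^2 = 4225 ≡ 277 (mod 329)
2^64 ≡ 277^2 = 76729 ≡ 72 (mod 329)
2^128 ≡ 72^2 = 5184 ≡ 249 (mod 329)
2^256 ≡ 249^2 = 62001 ≡ 149 (mod 329)
328 = 256 + 64 + 8 in binary powers of 2.
So 2^328 ≡ 149 · 72 · 256 ≡ 205 (mod 329).
Since 205 ≠ 1, base 2 is a Fermat witness: 329 is composite.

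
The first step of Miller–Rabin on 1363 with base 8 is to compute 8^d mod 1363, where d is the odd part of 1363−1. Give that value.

943

1363 − 1 = 1362 = 2^1 · 681, so d = 681.
8^1 ≡ 8 (mod 1363)
8^2 ≡ 8^2 = 64 ≡ 64 (mod 1363)
8^4 ≡ 64^2 = 4096 ≡ 7 (mod 1363)
8^8 ≡ 7^2 = 49 ≡ 49 (mod 1363)
8^16 ≡ 49^2 = 2401 ≡ 1038 (mod 1363)
8^32 ≡ 1038^2 = 1077444 ≡ 674 (mod 1363)
8^64 ≡ 674^2 = 454276 ≡ 397 (mod 1363)
8^128 ≡ 397^2 = 157609 ≡ 864 (mod 1363)
8^256 ≡ 864^2 = 746496 ≡ 935 (mod 1363)
8^512 ≡ 935^2 = 874225 ≡ 542 (mod 1363)
681 = 512 + 128 + 32 + 8 + 1 in binary powers of 2.
So 8^681 ≡ 542 · 864 · 674 · 49 · 8 ≡ 943 (mod 1363).
Squaring chain: 943; never reaches −1, so base 8 is a Miller–Rabin witness that 1363 is composite.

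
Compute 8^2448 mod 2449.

2279

8^1 ≡ 8 (mod 2449)
8^2 ≡ 8^2 = 64 ≡ 64 (mod 2449)
8^4 ≡ 64^2 = 4096 ≡ 1647 (mod 2449)
8^8 ≡ 1647^2 = 2712609 ≡ 1566 (mod 2449)
8^16 ≡ 1566^2 = 2452356 ≡ 907 (mod 2449)
8^32 ≡ 907^2 = 822649 ≡ 2234 (mod 2449)
8^64 ≡ 2234^2 = 4990756 ≡ 2143 (mod 2449)
8^128 ≡ 2143^2 = 4592449 ≡ 574 (mod 2449)
8^256 ≡ 574^2 = 329476 ≡ 1310 (mod 2449)
8^512 ≡ 1310^2 = 1716100 ≡ 1800 (mod 2449)
8^1024 ≡ 1800^2 = 3240000 ≡ 2422 (mod 2449)
8^2048 ≡ 2422^2 = 5866084 ≡ 729 (mod 2449)
2448 = 2048 + 256 + 128 + 16 in binary powers of 2.
So 8^2448 ≡ 729 · 1310 · 574 · 907 ≡ 2279 (mod 2449).
Since 2279 ≠ 1, base 8 is a Fermat witness: 2449 is composite.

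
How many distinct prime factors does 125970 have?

125970 = 2 · 62985
62985 = 3 · 20995
20995 = 5 · 4199
4199 = 13 · 323
323 = 17 · 19
125970 = 2 · 3 · 5 · 13 · 17 · 19, which has 6 distinct prime factors.

6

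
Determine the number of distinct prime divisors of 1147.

2

1147 = 31 · 37
1147 = 31 · 37, which has 2 distinct prime factors.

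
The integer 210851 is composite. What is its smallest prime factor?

210851 is odd.
Digit sum 17, not divisible by 3.
Ends in 1: not divisible by 5.
7: 210851 = 7·30121 + 4
11: 210851 = 11·19168 + 3
13: 210851 = 13·16219 + 4
17: 210851 = 17·12403

17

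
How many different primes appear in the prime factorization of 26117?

3

26117 = 7^2 · 533
533 = 13 · 41
26117 = 7^2 · 13 · 41, which has 3 distinct prime factors.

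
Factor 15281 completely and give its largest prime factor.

59

15281 = 7 · 2183
2183 = 37 · 59
59 is prime.
So 15281 = 7 · 37 · 59; the largest prime factor is 59.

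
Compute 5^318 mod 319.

136

5^1 ≡ 5 (mod 319)
5^2 ≡ 5^2 = 25 ≡ 25 (mod 319)
5^4 ≡ 25^2 = 625 ≡ 306 (mod 319)
5^8 ≡ 306^2 = 93636 ≡ 169 (mod 319)
5^16 ≡ 169^2 = 28561 ≡ 170 (mod 319)
5^32 ≡ 170^2 = 28900 ≡ 190 (mod 319)
5^64 ≡ 190^2 = 36100 ≡ 53 (mod 319)
5^128 ≡ 53^2 = 2809 ≡ 257 (mod 319)
5^256 ≡ 257^2 = 66049 ≡ 16 (mod 319)
318 = 256 + 32 + 16 + 8 + 4 + 2 in binary powers of 2.
So 5^318 ≡ 16 · 190 · 170 · 169 · 306 · 25 ≡ 136 (mod 319).
Since 136 ≠ 1, base 5 is a Fermat witness: 319 is composite.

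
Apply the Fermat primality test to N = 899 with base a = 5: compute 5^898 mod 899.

315

5^1 ≡ 5 (mod 899)
5^2 ≡ 5^2 = 25 ≡ 25 (mod 899)
5^4 ≡ 25^2 = 625 ≡ 625 (mod 899)
5^8 ≡ 625^2 = 390625 ≡ 459 (mod 899)
5^16 ≡ 459^2 = 210681 ≡ 315 (mod 899)
5^32 ≡ 315^2 = 99225 ≡ 335 (mod 899)
5^64 ≡ 335^2 = 112225 ≡ 749 (mod 899)
5^128 ≡ 749^2 = 561001 ≡ 25 (mod 899)
5^256 ≡ 25^2 = 625 ≡ 625 (mod 899)
5^512 ≡ 625^2 = 390625 ≡ 459 (mod 899)
898 = 512 + 256 + 128 + 2 in binary powers of 2.
So 5^898 ≡ 459 · 625 · 25 · 25 ≡ 315 (mod 899).
Since 315 ≠ 1, base 5 is a Fermat witness: 899 is composite.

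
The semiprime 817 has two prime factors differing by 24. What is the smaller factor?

19

Since p = q + 24, we have 817 = q(q + 24), so q² + 24q − 817 = 0.
Discriminant: 24² + 4·817 = 576 + 3268 = 3844; √3844 = 62.
q = (−24 + 62)/2 = 19, and p = q + 24 = 43.
Check: 19 · 43 = 817.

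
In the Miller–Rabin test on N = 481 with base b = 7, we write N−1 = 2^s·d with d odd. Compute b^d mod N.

481 − 1 = 480 = 2^5 · 15, so d = 15.
7^1 ≡ 7 (mod 481)
7^2 ≡ 7^2 = 49 ≡ 49 (mod 481)
7^4 ≡ 49^2 = 2401 ≡ 477 (mod 481)
7^8 ≡ 477^2 = 227529 ≡ 16 (mod 481)
15 = 8 + 4 + 2 + 1 in binary powers of 2.
So 7^15 ≡ 16 · 477 · 49 · 7 ≡ 174 (mod 481).
Squaring chain: 174 → 454 → 248 → 417 → 248; never reaches −1, so base 7 is a Miller–Rabin witness that 481 is composite.

174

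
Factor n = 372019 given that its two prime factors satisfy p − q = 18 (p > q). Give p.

Since p = q + 18, we have 372019 = q(q + 18), so q² + 18q − 372019 = 0.
Discriminant: 18² + 4·372019 = 324 + 1488076 = 1488400; √1488400 = 1220.
q = (−18 + 1220)/2 = 601, and p = q + 18 = 619.
Check: 601 · 619 = 372019.

619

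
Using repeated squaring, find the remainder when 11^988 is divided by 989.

11^1 ≡ 11 (mod 989)
11^2 ≡ 11^2 = 121 ≡ 121 (mod 989)
11^4 ≡ 121^2 = 14641 ≡ 795 (mod 989)
11^8 ≡ 795^2 = 632025 ≡ 54 (mod 989)
11^16 ≡ 54^2 = 2916 ≡ 938 (mod 989)
11^32 ≡ 938^2 = 879844 ≡ 623 (mod 989)
11^64 ≡ 623^2 = 388129 ≡ 441 (mod 989)
11^128 ≡ 441^2 = 194481 ≡ 637 (mod 989)
11^256 ≡ 637^2 = 405769 ≡ 279 (mod 989)
11^512 ≡ 279^2 = 77841 ≡ 699 (mod 989)
988 = 512 + 256 + 128 + 64 + 16 + 8 + 4 in binary powers of 2.
So 11^988 ≡ 699 · 279 · 637 · 441 · 938 · 54 · 795 ≡ 441 (mod 989).
Since 441 ≠ 1, base 11 is a Fermat witness: 989 is composite.

441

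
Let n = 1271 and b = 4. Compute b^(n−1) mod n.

1

4^1 ≡ 4 (mod 1271)
4^2 ≡ 4^2 = 16 ≡ 16 (mod 1271)
4^4 ≡ 16^2 = 256 ≡ 256 (mod 1271)
4^8 ≡ 256^2 = 65536 ≡ 715 (mod 1271)
4^16 ≡ 715^2 = 511225 ≡ 283 (mod 1271)
4^32 ≡ 283^2 = 80089 ≡ 16 (mod 1271)
4^64 ≡ 16^2 = 256 ≡ 256 (mod 1271)
4^128 ≡ 256^2 = 65536 ≡ 715 (mod 1271)
4^256 ≡ 715^2 = 511225 ≡ 283 (mod 1271)
4^512 ≡ 283^2 = 80089 ≡ 16 (mod 1271)
4^1024 ≡ 16^2 = 256 ≡ 256 (mod 1271)
1270 = 1024 + 128 + 64 + 32 + 16 + 4 + 2 in binary powers of 2.
So 4^1270 ≡ 256 · 715 · 256 · 16 · 283 · 256 · 16 ≡ 1 (mod 1271).
Since the result is 1, base 4 gives no evidence that 1271 is composite.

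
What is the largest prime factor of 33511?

33511 = 23 · 1457
1457 = 31 · 47
47 is prime.
So 33511 = 23 · 31 · 47; the largest prime factor is 47.

47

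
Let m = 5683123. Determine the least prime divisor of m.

73

5683123 is odd.
Digit sum 28, not divisible by 3.
Ends in 3: not divisible by 5.
7: 5683123 = 7·811874 + 5
11: 5683123 = 11·516647 + 6
13: 5683123 = 13·437163 + 4
17: 5683123 = 17·334301 + 6
19: 5683123 = 19·299111 + 14
23: 5683123 = 23·247092 + 7
29: 5683123 = 29·195969 + 22
31: 5683123 = 31·183326 + 17
37: 5683123 = 37·153597 + 34
41: 5683123 = 41·138612 + 31
43: 5683123 = 43·132165 + 28
47: 5683123 = 47·120917 + 24
53: 5683123 = 53·107228 + 39
59: 5683123 = 59·96324 + 7
61: 5683123 = 61·93165 + 58
67: 5683123 = 67·84822 + 49
71: 5683123 = 71·80043 + 70
73: 5683123 = 73·77851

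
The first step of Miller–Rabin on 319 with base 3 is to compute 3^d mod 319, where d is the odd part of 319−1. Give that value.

279

319 − 1 = 318 = 2^1 · 159, so d = 159.
3^1 ≡ 3 (mod 319)
3^2 ≡ 3^2 = 9 ≡ 9 (mod 319)
3^4 ≡ 9^2 = 81 ≡ 81 (mod 319)
3^8 ≡ 81^2 = 6561 ≡ 181 (mod 319)
3^16 ≡ 181^2 = 32761 ≡ 223 (mod 319)
3^32 ≡ 223^2 = 49729 ≡ 284 (mod 319)
3^64 ≡ 284^2 = 80656 ≡ 268 (mod 319)
3^128 ≡ 268^2 = 71824 ≡ 49 (mod 319)
159 = 128 + 16 + 8 + 4 + 2 + 1 in binary powers of 2.
So 3^159 ≡ 49 · 223 · 181 · 81 · 9 · 3 ≡ 279 (mod 319).
Squaring chain: 279; never reaches −1, so base 3 is a Miller–Rabin witness that 319 is composite.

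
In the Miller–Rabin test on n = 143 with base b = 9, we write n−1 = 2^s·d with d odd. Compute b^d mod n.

42

143 − 1 = 142 = 2^1 · 71, so d = 71.
9^1 ≡ 9 (mod 143)
9^2 ≡ 9^2 = 81 ≡ 81 (mod 143)
9^4 ≡ 81^2 = 6561 ≡ 126 (mod 143)
9^8 ≡ 126^2 = 15876 ≡ 3 (mod 143)
9^16 ≡ 3^2 = 9 ≡ 9 (mod 143)
9^32 ≡ 9^2 = 81 ≡ 81 (mod 143)
9^64 ≡ 81^2 = 6561 ≡ 126 (mod 143)
71 = 64 + 4 + 2 + 1 in binary powers of 2.
So 9^71 ≡ 126 · 126 · 81 · 9 ≡ 42 (mod 143).
Squaring chain: 42; never reaches −1, so base 9 is a Miller–Rabin witness that 143 is composite.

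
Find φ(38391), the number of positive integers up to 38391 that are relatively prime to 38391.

Factor: 38391 = 3 · 67 · 191.
φ(38391) = (3−1) · (67−1) · (191−1) = 2 · 66 · 190 = 25080.

25080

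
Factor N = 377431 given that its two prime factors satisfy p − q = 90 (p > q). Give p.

Since p = q + 90, we have 377431 = q(q + 90), so q² + 90q − 377431 = 0.
Discriminant: 90² + 4·377431 = 8100 + 1509724 = 1517824; √1517824 = 1232.
q = (−90 + 1232)/2 = 571, and p = q + 90 = 661.
Check: 571 · 661 = 377431.

661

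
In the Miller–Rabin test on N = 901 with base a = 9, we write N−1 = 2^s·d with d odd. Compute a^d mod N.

901 − 1 = 900 = 2^2 · 225, so d = 225.
9^1 ≡ 9 (mod 901)
9^2 ≡ 9^2 = 81 ≡ 81 (mod 901)
9^4 ≡ 81^2 = 6561 ≡ 254 (mod 901)
9^8 ≡ 254^2 = 64516 ≡ 545 (mod 901)
9^16 ≡ 545^2 = 297025 ≡ 596 (mod 901)
9^32 ≡ 596^2 = 355216 ≡ 222 (mod 901)
9^64 ≡ 222^2 = 49284 ≡ 630 (mod 901)
9^128 ≡ 630^2 = 396900 ≡ 460 (mod 901)
225 = 128 + 64 + 32 + 1 in binary powers of 2.
So 9^225 ≡ 460 · 630 · 222 · 9 ≡ 859 (mod 901).
Squaring chain: 859 → 863; never reaches −1, so base 9 is a Miller–Rabin witness that 901 is composite.

859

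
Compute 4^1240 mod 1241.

324

4^1 ≡ 4 (mod 1241)
4^2 ≡ 4^2 = 16 ≡ 16 (mod 1241)
4^4 ≡ 16^2 = 256 ≡ 256 (mod 1241)
4^8 ≡ 256^2 = 65536 ≡ 1004 (mod 1241)
4^16 ≡ 1004^2 = 1008016 ≡ 324 (mod 1241)
4^32 ≡ 324^2 = 104976 ≡ 732 (mod 1241)
4^64 ≡ 732^2 = 535824 ≡ 953 (mod 1241)
4^128 ≡ 953^2 = 908209 ≡ 1038 (mod 1241)
4^256 ≡ 1038^2 = 1077444 ≡ 256 (mod 1241)
4^512 ≡ 256^2 = 65536 ≡ 1004 (mod 1241)
4^1024 ≡ 1004^2 = 1008016 ≡ 324 (mod 1241)
1240 = 1024 + 128 + 64 + 16 + 8 in binary powers of 2.
So 4^1240 ≡ 324 · 1038 · 953 · 324 · 1004 ≡ 324 (mod 1241).
Since 324 ≠ 1, base 4 is a Fermat witness: 1241 is composite.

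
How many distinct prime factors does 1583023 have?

1583023 = 13^2 · 9367
9367 = 17 · 551
551 = 19 · 29
1583023 = 13^2 · 17 · 19 · 29, which has 4 distinct prime factors.

4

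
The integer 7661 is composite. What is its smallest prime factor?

7661 is odd.
Digit sum 20, not divisible by 3.
Ends in 1: not divisible by 5.
7: 7661 = 7·1094 + 3
11: 7661 = 11·696 + 5
13: 7661 = 13·589 + 4
17: 7661 = 17·450 + 11
19: 7661 = 19·403 + 4
23: 7661 = 23·333 + 2
29: 7661 = 29·264 + 5
31: 7661 = 31·247 + 4
37: 7661 = 37·207 + 2
41: 7661 = 41·186 + 35
43: 7661 = 43·178 + 7
47: 7661 = 47·163

47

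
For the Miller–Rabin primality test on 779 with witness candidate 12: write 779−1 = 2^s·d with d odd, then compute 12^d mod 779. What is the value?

779 − 1 = 778 = 2^1 · 389, so d = 389.
12^1 ≡ 12 (mod 779)
12^2 ≡ 12^2 = 144 ≡ 144 (mod 779)
12^4 ≡ 144^2 = 20736 ≡ 482 (mod 779)
12^8 ≡ 482^2 = 232324 ≡ 182 (mod 779)
12^16 ≡ 182^2 = 33124 ≡ 406 (mod 779)
12^32 ≡ 406^2 = 164836 ≡ 467 (mod 779)
12^64 ≡ 467^2 = 218089 ≡ 748 (mod 779)
12^128 ≡ 748^2 = 559504 ≡ 182 (mod 779)
12^256 ≡ 182^2 = 33124 ≡ 406 (mod 779)
389 = 256 + 128 + 4 + 1 in binary powers of 2.
So 12^389 ≡ 406 · 182 · 482 · 12 ≡ 768 (mod 779).
Squaring chain: 768; never reaches −1, so base 12 is a Miller–Rabin witness that 779 is composite.

768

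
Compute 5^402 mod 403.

5^1 ≡ 5 (mod 403)
5^2 ≡ 5^2 = 25 ≡ 25 (mod 403)
5^4 ≡ 25^2 = 625 ≡ 222 (mod 403)
5^8 ≡ 222^2 = 49284 ≡ 118 (mod 403)
5^16 ≡ 118^2 = 13924 ≡ 222 (mod 403)
5^32 ≡ 222^2 = 49284 ≡ 118 (mod 403)
5^64 ≡ 118^2 = 13924 ≡ 222 (mod 403)
5^128 ≡ 222^2 = 49284 ≡ 118 (mod 403)
5^256 ≡ 118^2 = 13924 ≡ 222 (mod 403)
402 = 256 + 128 + 16 + 2 in binary powers of 2.
So 5^402 ≡ 222 · 118 · 222 · 25 ≡ 311 (mod 403).
Since 311 ≠ 1, base 5 is a Fermat witness: 403 is composite.

311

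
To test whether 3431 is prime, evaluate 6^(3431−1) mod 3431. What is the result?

6^1 ≡ 6 (mod 3431)
6^2 ≡ 6^2 = 36 ≡ 36 (mod 3431)
6^4 ≡ 36^2 = 1296 ≡ 1296 (mod 3431)
6^8 ≡ 1296^2 = 1679616 ≡ 1857 (mod 3431)
6^16 ≡ 1857^2 = 3448449 ≡ 294 (mod 3431)
6^32 ≡ 294^2 = 86436 ≡ 661 (mod 3431)
6^64 ≡ 661^2 = 436921 ≡ 1184 (mod 3431)
6^128 ≡ 1184^2 = 1401856 ≡ 2008 (mod 3431)
6^256 ≡ 2008^2 = 4032064 ≡ 639 (mod 3431)
6^512 ≡ 639^2 = 408321 ≡ 32 (mod 3431)
6^1024 ≡ 32^2 = 1024 ≡ 1024 (mod 3431)
6^2048 ≡ 1024^2 = 1048576 ≡ 2121 (mod 3431)
3430 = 2048 + 1024 + 256 + 64 + 32 + 4 + 2 in binary powers of 2.
So 6^3430 ≡ 2121 · 1024 · 639 · 1184 · 661 · 1296 · 36 ≡ 1955 (mod 3431).
Since 1955 ≠ 1, base 6 is a Fermat witness: 3431 is composite.

1955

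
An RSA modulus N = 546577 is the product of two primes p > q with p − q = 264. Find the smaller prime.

619

Since p = q + 264, we have 546577 = q(q + 264), so q² + 264q − 546577 = 0.
Discriminant: 264² + 4·546577 = 69696 + 2186308 = 2256004; √2256004 = 1502.
q = (−264 + 1502)/2 = 619, and p = q + 264 = 883.
Check: 619 · 883 = 546577.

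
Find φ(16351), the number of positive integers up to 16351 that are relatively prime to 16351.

Factor: 16351 = 83 · 197.
φ(16351) = (83−1) · (197−1) = 82 · 196 = 16072.

16072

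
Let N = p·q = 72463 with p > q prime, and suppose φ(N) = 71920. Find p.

φ(n) = (p−1)(q−1) = n − (p+q) + 1, so p + q = 72463 − 71920 + 1 = 544.
p and q are the roots of t² − 544t + 72463 = 0.
Discriminant: 544² − 4·72463 = 295936 − 289852 = 6084; √6084 = 78.
q = (544 − 78)/2 = 233, p = (544 + 78)/2 = 311.
Check: 233 · 311 = 72463.

311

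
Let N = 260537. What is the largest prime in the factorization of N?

83

260537 = 43 · 6059
6059 = 73 · 83
83 is prime.
So 260537 = 43 · 73 · 83; the largest prime factor is 83.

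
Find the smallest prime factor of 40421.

83

40421 is odd.
Digit sum 11, not divisible by 3.
Ends in 1: not divisible by 5.
7: 40421 = 7·5774 + 3
11: 40421 = 11·3674 + 7
13: 40421 = 13·3109 + 4
17: 40421 = 17·2377 + 12
19: 40421 = 19·2127 + 8
23: 40421 = 23·1757 + 10
29: 40421 = 29·1393 + 24
31: 40421 = 31·1303 + 28
37: 40421 = 37·1092 + 17
41: 40421 = 41·985 + 36
43: 40421 = 43·940 + 1
47: 40421 = 47·860 + 1
53: 40421 = 53·762 + 35
59: 40421 = 59·685 + 6
61: 40421 = 61·662 + 39
67: 40421 = 67·603 + 20
71: 40421 = 71·569 + 22
73: 40421 = 73·553 + 52
79: 40421 = 79·511 + 52
83: 40421 = 83·487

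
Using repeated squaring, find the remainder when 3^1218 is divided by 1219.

3^1 ≡ 3 (mod 1219)
3^2 ≡ 3^2 = 9 ≡ 9 (mod 1219)
3^4 ≡ 9^2 = 81 ≡ 81 (mod 1219)
3^8 ≡ 81^2 = 6561 ≡ 466 (mod 1219)
3^16 ≡ 466^2 = 217156 ≡ 174 (mod 1219)
3^32 ≡ 174^2 = 30276 ≡ 1020 (mod 1219)
3^64 ≡ 1020^2 = 1040400 ≡ 593 (mod 1219)
3^128 ≡ 593^2 = 351649 ≡ 577 (mod 1219)
3^256 ≡ 577^2 = 332929 ≡ 142 (mod 1219)
3^512 ≡ 142^2 = 20164 ≡ 660 (mod 1219)
3^1024 ≡ 660^2 = 435600 ≡ 417 (mod 1219)
1218 = 1024 + 128 + 64 + 2 in binary powers of 2.
So 3^1218 ≡ 417 · 577 · 593 · 9 ≡ 282 (mod 1219).
Since 282 ≠ 1, base 3 is a Fermat witness: 1219 is composite.

282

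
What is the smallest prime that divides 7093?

7093 is odd.
Digit sum 19, not divisible by 3.
Ends in 3: not divisible by 5.
7: 7093 = 7·1013 + 2
11: 7093 = 11·644 + 9
13: 7093 = 13·545 + 8
17: 7093 = 17·417 + 4
19: 7093 = 19·373 + 6
23: 7093 = 23·308 + 9
29: 7093 = 29·244 + 17
31: 7093 = 31·228 + 25
37: 7093 = 37·191 + 26
41: 7093 = 41·173

41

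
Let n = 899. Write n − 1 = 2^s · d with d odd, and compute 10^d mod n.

648

899 − 1 = 898 = 2^1 · 449, so d = 449.
10^1 ≡ 10 (mod 899)
10^2 ≡ 10^2 = 100 ≡ 100 (mod 899)
10^4 ≡ 100^2 = 10000 ≡ 111 (mod 899)
10^8 ≡ 111^2 = 12321 ≡ 634 (mod 899)
10^16 ≡ 634^2 = 401956 ≡ 103 (mod 899)
10^32 ≡ 103^2 = 10609 ≡ 720 (mod 899)
10^64 ≡ 720^2 = 518400 ≡ 576 (mod 899)
10^128 ≡ 576^2 = 331776 ≡ 45 (mod 899)
10^256 ≡ 45^2 = 2025 ≡ 227 (mod 899)
449 = 256 + 128 + 64 + 1 in binary powers of 2.
So 10^449 ≡ 227 · 45 · 576 · 10 ≡ 648 (mod 899).
Squaring chain: 648; never reaches −1, so base 10 is a Miller–Rabin witness that 899 is composite.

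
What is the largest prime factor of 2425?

97

2425 = 5 · 485
485 = 5 · 97
97 is prime.
So 2425 = 5^2 · 97; the largest prime factor is 97.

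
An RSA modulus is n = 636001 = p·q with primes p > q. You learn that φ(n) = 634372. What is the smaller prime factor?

φ(n) = (p−1)(q−1) = n − (p+q) + 1, so p + q = 636001 − 634372 + 1 = 1630.
p and q are the roots of t² − 1630t + 636001 = 0.
Discriminant: 1630² − 4·636001 = 2656900 − 2544004 = 112896; √112896 = 336.
q = (1630 − 336)/2 = 647, p = (1630 + 336)/2 = 983.
Check: 647 · 983 = 636001.

647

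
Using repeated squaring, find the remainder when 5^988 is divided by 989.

5^1 ≡ 5 (mod 989)
5^2 ≡ 5^2 = 25 ≡ 25 (mod 989)
5^4 ≡ 25^2 = 625 ≡ 625 (mod 989)
5^8 ≡ 625^2 = 390625 ≡ 959 (mod 989)
5^16 ≡ 959^2 = 919681 ≡ 900 (mod 989)
5^32 ≡ 900^2 = 810000 ≡ 9 (mod 989)
5^64 ≡ 9^2 = 81 ≡ 81 (mod 989)
5^128 ≡ 81^2 = 6561 ≡ 627 (mod 989)
5^256 ≡ 627^2 = 393129 ≡ 496 (mod 989)
5^512 ≡ 496^2 = 246016 ≡ 744 (mod 989)
988 = 512 + 256 + 128 + 64 + 16 + 8 + 4 in binary powers of 2.
So 5^988 ≡ 744 · 496 · 627 · 81 · 900 · 959 · 625 ≡ 81 (mod 989).
Since 81 ≠ 1, base 5 is a Fermat witness: 989 is composite.

81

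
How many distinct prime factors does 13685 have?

13685 = 5 · 2737
2737 = 7 · 391
391 = 17 · 23
13685 = 5 · 7 · 17 · 23, which has 4 distinct prime factors.

4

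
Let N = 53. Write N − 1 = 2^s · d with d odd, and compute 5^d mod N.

53 − 1 = 52 = 2^2 · 13, so d = 13.
5^1 ≡ 5 (mod 53)
5^2 ≡ 5^2 = 25 ≡ 25 (mod 53)
5^4 ≡ 25^2 = 625 ≡ 42 (mod 53)
5^8 ≡ 42^2 = 1764 ≡ 15 (mod 53)
13 = 8 + 4 + 1 in binary powers of 2.
So 5^13 ≡ 15 · 42 · 5 ≡ 23 (mod 53).
Squaring chain: 23 → 52; reaches −1, so base 5 does not prove 53 composite.

23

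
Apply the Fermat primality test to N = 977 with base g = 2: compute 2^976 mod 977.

1

2^1 ≡ 2 (mod 977)
2^2 ≡ 2^2 = 4 ≡ 4 (mod 977)
2^4 ≡ 4^2 = 16 ≡ 16 (mod 977)
2^8 ≡ 16^2 = 256 ≡ 256 (mod 977)
2^16 ≡ 256^2 = 65536 ≡ 77 (mod 977)
2^32 ≡ 77^2 = 5929 ≡ 67 (mod 977)
2^64 ≡ 67^2 = 4489 ≡ 581 (mod 977)
2^128 ≡ 581^2 = 337561 ≡ 496 (mod 977)
2^256 ≡ 496^2 = 246016 ≡ 789 (mod 977)
2^512 ≡ 789^2 = 622521 ≡ 172 (mod 977)
976 = 512 + 256 + 128 + 64 + 16 in binary powers of 2.
So 2^976 ≡ 172 · 789 · 496 · 581 · 77 ≡ 1 (mod 977).
Since the result is 1, base 2 gives no evidence that 977 is composite.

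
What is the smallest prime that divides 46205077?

46205077 is odd.
Digit sum 31, not divisible by 3.
Ends in 7: not divisible by 5.
7: 46205077 = 7·6600725 + 2
11: 46205077 = 11·4200461 + 6
13: 46205077 = 13·3554236 + 9
17: 46205077 = 17·2717945 + 12
19: 46205077 = 19·2431846 + 3
23: 46205077 = 23·2008916 + 9
29: 46205077 = 29·1593278 + 15
31: 46205077 = 31·1490486 + 11
37: 46205077 = 37·1248785 + 32
41: 46205077 = 41·1126953 + 4
43: 46205077 = 43·1074536 + 29
47: 46205077 = 47·983086 + 35
53: 46205077 = 53·871793 + 48
59: 46205077 = 59·783136 + 53
61: 46205077 = 61·757460 + 17
67: 46205077 = 67·689628 + 1
71: 46205077 = 71·650775 + 52
73: 46205077 = 73·632946 + 19
79: 46205077 = 79·584874 + 31
83: 46205077 = 83·556687 + 56
89: 46205077 = 89·519158 + 15
97: 46205077 = 97·476341

97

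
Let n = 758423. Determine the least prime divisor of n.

758423 is odd.
Digit sum 29, not divisible by 3.
Ends in 3: not divisible by 5.
7: 758423 = 7·108346 + 1
11: 758423 = 11·68947 + 6
13: 758423 = 13·58340 + 3
17: 758423 = 17·44613 + 2
19: 758423 = 19·39917

19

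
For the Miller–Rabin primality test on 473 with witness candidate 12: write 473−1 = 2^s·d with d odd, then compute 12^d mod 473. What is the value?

331

473 − 1 = 472 = 2^3 · 59, so d = 59.
12^1 ≡ 12 (mod 473)
12^2 ≡ 12^2 = 144 ≡ 144 (mod 473)
12^4 ≡ 144^2 = 20736 ≡ 397 (mod 473)
12^8 ≡ 397^2 = 157609 ≡ 100 (mod 473)
12^16 ≡ 100^2 = 10000 ≡ 67 (mod 473)
12^32 ≡ 67^2 = 4489 ≡ 232 (mod 473)
59 = 32 + 16 + 8 + 2 + 1 in binary powers of 2.
So 12^59 ≡ 232 · 67 · 100 · 144 · 12 ≡ 331 (mod 473).
Squaring chain: 331 → 298 → 353; never reaches −1, so base 12 is a Miller–Rabin witness that 473 is composite.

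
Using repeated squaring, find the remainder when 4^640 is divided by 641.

4^1 ≡ 4 (mod 641)
4^2 ≡ 4^2 = 16 ≡ 16 (mod 641)
4^4 ≡ 16^2 = 256 ≡ 256 (mod 641)
4^8 ≡ 256^2 = 65536 ≡ 154 (mod 641)
4^16 ≡ 154^2 = 23716 ≡ 640 (mod 641)
4^32 ≡ 640^2 = 409600 ≡ 1 (mod 641)
4^64 ≡ 1^2 = 1 ≡ 1 (mod 641)
4^128 ≡ 1^2 = 1 ≡ 1 (mod 641)
4^256 ≡ 1^2 = 1 ≡ 1 (mod 641)
4^512 ≡ 1^2 = 1 ≡ 1 (mod 641)
640 = 512 + 128 in binary powers of 2.
So 4^640 ≡ 1 · 1 ≡ 1 (mod 641).
Since the result is 1, base 4 gives no evidence that 641 is composite.

1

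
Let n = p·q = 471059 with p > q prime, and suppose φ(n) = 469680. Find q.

φ(n) = (p−1)(q−1) = n − (p+q) + 1, so p + q = 471059 − 469680 + 1 = 1380.
p and q are the roots of t² − 1380t + 471059 = 0.
Discriminant: 1380² − 4·471059 = 1904400 − 1884236 = 20164; √20164 = 142.
q = (1380 − 142)/2 = 619, p = (1380 + 142)/2 = 761.
Check: 619 · 761 = 471059.

619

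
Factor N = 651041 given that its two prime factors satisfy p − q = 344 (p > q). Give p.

Since p = q + 344, we have 651041 = q(q + 344), so q² + 344q − 651041 = 0.
Discriminant: 344² + 4·651041 = 118336 + 2604164 = 2722500; √2722500 = 1650.
q = (−344 + 1650)/2 = 653, and p = q + 344 = 997.
Check: 653 · 997 = 651041.

997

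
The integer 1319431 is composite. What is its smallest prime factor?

1319431 is odd.
Digit sum 22, not divisible by 3.
Ends in 1: not divisible by 5.
7: 1319431 = 7·188490 + 1
11: 1319431 = 11·119948 + 3
13: 1319431 = 13·101494 + 9
17: 1319431 = 17·77613 + 10
19: 1319431 = 19·69443 + 14
23: 1319431 = 23·57366 + 13
29: 1319431 = 29·45497 + 18
31: 1319431 = 31·42562 + 9
37: 1319431 = 37·35660 + 11
41: 1319431 = 41·32181 + 10
43: 1319431 = 43·30684 + 19
47: 1319431 = 47·28073

47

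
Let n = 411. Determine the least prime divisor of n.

411 is odd.
Digit sum 6, divisible by 3.

3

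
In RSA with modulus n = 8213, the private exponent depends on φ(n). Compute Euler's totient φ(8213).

Factor: 8213 = 43 · 191.
φ(8213) = (43−1) · (191−1) = 42 · 190 = 7980.

7980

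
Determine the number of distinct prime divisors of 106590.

106590 = 2 · 53295
53295 = 3 · 17765
17765 = 5 · 3553
3553 = 11 · 323
323 = 17 · 19
106590 = 2 · 3 · 5 · 11 · 17 · 19, which has 6 distinct prime factors.

6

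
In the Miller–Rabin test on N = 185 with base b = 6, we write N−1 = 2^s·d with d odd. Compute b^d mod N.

31

185 − 1 = 184 = 2^3 · 23, so d = 23.
6^1 ≡ 6 (mod 185)
6^2 ≡ 6^2 = 36 ≡ 36 (mod 185)
6^4 ≡ 36^2 = 1296 ≡ 1 (mod 185)
6^8 ≡ 1^2 = 1 ≡ 1 (mod 185)
6^16 ≡ 1^2 = 1 ≡ 1 (mod 185)
23 = 16 + 4 + 2 + 1 in binary powers of 2.
So 6^23 ≡ 1 · 1 · 36 · 6 ≡ 31 (mod 185).
Squaring chain: 31 → 36 → 1; never reaches −1, so base 6 is a Miller–Rabin witness that 185 is composite.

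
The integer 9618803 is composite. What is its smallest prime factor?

79

9618803 is odd.
Digit sum 35, not divisible by 3.
Ends in 3: not divisible by 5.
7: 9618803 = 7·1374114 + 5
11: 9618803 = 11·874436 + 7
13: 9618803 = 13·739907 + 12
17: 9618803 = 17·565811 + 16
19: 9618803 = 19·506252 + 15
23: 9618803 = 23·418208 + 19
29: 9618803 = 29·331682 + 25
31: 9618803 = 31·310283 + 30
37: 9618803 = 37·259967 + 24
41: 9618803 = 41·234604 + 39
43: 9618803 = 43·223693 + 4
47: 9618803 = 47·204655 + 18
53: 9618803 = 53·181486 + 45
59: 9618803 = 59·163030 + 33
61: 9618803 = 61·157685 + 18
67: 9618803 = 67·143564 + 15
71: 9618803 = 71·135476 + 7
73: 9618803 = 73·131764 + 31
79: 9618803 = 79·121757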